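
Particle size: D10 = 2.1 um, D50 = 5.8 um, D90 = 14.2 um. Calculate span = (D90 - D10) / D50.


Span = (14.2 - 2.1) / 5.8 = 12.1 / 5.8 = 2.086

2.086


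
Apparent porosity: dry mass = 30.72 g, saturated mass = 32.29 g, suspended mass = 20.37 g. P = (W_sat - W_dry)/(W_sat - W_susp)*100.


P = (32.29 - 30.72) / (32.29 - 20.37) * 100 = 1.57 / 11.92 * 100 = 13.2%

13.2


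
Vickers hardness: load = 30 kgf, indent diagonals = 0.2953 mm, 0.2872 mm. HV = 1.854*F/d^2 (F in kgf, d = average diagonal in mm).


d_avg = (0.2953+0.2872)/2 = 0.29125 mm
HV = 1.854*30/0.29125^2 = 656

656


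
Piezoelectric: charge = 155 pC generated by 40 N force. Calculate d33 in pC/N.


d33 = 155 / 40 = 3.9 pC/N

3.9


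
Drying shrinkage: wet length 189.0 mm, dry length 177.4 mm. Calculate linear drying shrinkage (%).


DS = (189.0 - 177.4) / 189.0 * 100 = 6.14%

6.14


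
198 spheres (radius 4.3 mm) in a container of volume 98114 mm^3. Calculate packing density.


V_sphere = 4/3*pi*4.3^3 = 333.0381 mm^3
Total V = 198*333.0381 = 65941.5438 mm^3
PD = 65941.5438 / 98114 = 0.672

0.672


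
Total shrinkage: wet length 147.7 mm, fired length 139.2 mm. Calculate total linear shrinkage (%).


TS = (147.7 - 139.2) / 147.7 * 100 = 5.75%

5.75


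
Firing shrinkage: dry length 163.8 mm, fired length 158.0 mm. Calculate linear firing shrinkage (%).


FS = (163.8 - 158.0) / 163.8 * 100 = 3.54%

3.54


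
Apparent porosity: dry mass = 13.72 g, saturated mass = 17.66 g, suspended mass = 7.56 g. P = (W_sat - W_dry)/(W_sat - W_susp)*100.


P = (17.66 - 13.72) / (17.66 - 7.56) * 100 = 3.94 / 10.1 * 100 = 39.0%

39.0


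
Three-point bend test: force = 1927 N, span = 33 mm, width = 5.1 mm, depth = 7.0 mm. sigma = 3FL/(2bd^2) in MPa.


sigma = 3*1927*33/(2*5.1*7.0^2) = 381.7 MPa

381.7


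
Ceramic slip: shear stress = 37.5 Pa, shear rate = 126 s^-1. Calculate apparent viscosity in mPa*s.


eta = tau/gamma * 1000 = 37.5/126 * 1000 = 297.6 mPa*s

297.6


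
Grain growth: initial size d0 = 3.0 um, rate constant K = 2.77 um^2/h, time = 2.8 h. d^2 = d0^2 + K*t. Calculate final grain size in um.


d^2 = 3.0^2 + 2.77*2.8 = 16.756
d = sqrt(16.756) = 4.09 um

4.09


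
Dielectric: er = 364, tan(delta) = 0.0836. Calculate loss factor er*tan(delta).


Loss = 364 * 0.0836 = 30.43

30.43


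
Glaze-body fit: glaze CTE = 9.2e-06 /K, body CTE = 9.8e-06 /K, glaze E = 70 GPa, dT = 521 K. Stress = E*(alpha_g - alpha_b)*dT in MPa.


Stress = 70*1000*(9.2e-06 - 9.8e-06)*521 = -21.9 MPa

-21.9


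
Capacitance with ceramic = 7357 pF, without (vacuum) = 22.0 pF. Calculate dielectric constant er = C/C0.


er = 7357 / 22.0 = 334.41

334.41


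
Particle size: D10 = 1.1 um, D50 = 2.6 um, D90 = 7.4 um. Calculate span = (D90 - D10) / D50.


Span = (7.4 - 1.1) / 2.6 = 6.3 / 2.6 = 2.423

2.423


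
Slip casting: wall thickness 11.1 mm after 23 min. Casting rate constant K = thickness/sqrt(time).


K = 11.1 / sqrt(23) = 11.1 / 4.7958 = 2.315 mm/min^0.5

2.315


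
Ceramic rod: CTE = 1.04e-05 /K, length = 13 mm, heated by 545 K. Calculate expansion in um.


dL = 1.04e-05 * 13 * 545 * 1000 = 73.684 um

73.684


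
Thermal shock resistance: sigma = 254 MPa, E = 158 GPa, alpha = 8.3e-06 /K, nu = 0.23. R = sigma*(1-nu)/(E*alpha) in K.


R = 254*(1-0.23)/(158*1000*8.3e-06) = 149 K

149


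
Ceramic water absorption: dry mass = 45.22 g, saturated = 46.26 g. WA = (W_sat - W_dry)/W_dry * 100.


WA = (46.26 - 45.22) / 45.22 * 100 = 2.3%

2.3


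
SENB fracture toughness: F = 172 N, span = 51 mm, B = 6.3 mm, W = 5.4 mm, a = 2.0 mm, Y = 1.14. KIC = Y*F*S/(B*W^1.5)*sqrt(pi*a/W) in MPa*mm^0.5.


KIC = 1.14*172*51/(6.3*5.4^1.5)*sqrt(pi*2.0/5.4) = 136.45

136.45


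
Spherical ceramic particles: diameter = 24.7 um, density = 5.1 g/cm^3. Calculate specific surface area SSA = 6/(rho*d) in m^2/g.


SSA = 6 / (5.1 * 24.7) = 0.048 m^2/g

0.048


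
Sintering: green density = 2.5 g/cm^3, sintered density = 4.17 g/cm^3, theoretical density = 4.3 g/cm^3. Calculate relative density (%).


Relative = 4.17 / 4.3 * 100 = 97.0%

97.0


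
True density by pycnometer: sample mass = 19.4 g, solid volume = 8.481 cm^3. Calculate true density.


TD = 19.4 / 8.481 = 2.287 g/cm^3

2.287


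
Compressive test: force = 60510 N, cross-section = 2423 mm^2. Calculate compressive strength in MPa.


CS = 60510 / 2423 = 25.0 MPa

25.0


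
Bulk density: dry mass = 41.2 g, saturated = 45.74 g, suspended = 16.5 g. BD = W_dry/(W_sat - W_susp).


BD = 41.2 / (45.74 - 16.5) = 41.2 / 29.24 = 1.409 g/cm^3

1.409


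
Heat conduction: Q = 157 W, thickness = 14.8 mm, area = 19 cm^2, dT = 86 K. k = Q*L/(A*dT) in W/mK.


k = 157*14.8/1000/(19/10000*86) = 14.22 W/mK

14.22


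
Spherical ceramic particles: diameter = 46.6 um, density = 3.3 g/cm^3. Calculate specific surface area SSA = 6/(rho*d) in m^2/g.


SSA = 6 / (3.3 * 46.6) = 0.039 m^2/g

0.039


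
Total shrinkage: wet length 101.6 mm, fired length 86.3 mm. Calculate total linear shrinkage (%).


TS = (101.6 - 86.3) / 101.6 * 100 = 15.06%

15.06


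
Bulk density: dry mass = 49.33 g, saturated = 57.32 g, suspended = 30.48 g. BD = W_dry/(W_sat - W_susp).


BD = 49.33 / (57.32 - 30.48) = 49.33 / 26.84 = 1.838 g/cm^3

1.838


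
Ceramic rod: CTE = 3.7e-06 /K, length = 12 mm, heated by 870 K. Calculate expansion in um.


dL = 3.7e-06 * 12 * 870 * 1000 = 38.628 um

38.628


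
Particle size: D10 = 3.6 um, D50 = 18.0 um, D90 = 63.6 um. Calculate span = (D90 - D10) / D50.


Span = (63.6 - 3.6) / 18.0 = 60.0 / 18.0 = 3.333

3.333


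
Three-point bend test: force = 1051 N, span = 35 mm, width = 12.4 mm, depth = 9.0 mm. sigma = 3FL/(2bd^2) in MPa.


sigma = 3*1051*35/(2*12.4*9.0^2) = 54.9 MPa

54.9


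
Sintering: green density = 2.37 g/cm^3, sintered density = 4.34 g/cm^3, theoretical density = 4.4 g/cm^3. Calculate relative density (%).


Relative = 4.34 / 4.4 * 100 = 98.6%

98.6


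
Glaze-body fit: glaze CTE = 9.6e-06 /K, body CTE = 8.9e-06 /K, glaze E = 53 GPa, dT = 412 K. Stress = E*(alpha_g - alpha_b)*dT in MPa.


Stress = 53*1000*(9.6e-06 - 8.9e-06)*412 = 15.3 MPa

15.3


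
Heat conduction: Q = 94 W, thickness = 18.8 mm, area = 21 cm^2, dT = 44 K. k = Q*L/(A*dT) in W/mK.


k = 94*18.8/1000/(21/10000*44) = 19.13 W/mK

19.13


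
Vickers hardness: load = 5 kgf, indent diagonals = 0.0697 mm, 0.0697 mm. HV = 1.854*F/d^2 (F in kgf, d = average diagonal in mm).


d_avg = (0.0697+0.0697)/2 = 0.0697 mm
HV = 1.854*5/0.0697^2 = 1908

1908


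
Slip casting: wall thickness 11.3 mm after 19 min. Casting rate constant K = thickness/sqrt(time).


K = 11.3 / sqrt(19) = 11.3 / 4.3589 = 2.592 mm/min^0.5

2.592


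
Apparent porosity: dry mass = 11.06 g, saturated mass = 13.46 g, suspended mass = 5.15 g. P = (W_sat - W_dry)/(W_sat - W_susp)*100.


P = (13.46 - 11.06) / (13.46 - 5.15) * 100 = 2.4 / 8.31 * 100 = 28.9%

28.9


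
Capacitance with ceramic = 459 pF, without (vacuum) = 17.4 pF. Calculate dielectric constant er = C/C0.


er = 459 / 17.4 = 26.38

26.38


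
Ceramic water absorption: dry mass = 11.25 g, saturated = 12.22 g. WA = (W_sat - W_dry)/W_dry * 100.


WA = (12.22 - 11.25) / 11.25 * 100 = 8.62%

8.62


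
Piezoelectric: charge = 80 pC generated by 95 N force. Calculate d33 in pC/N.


d33 = 80 / 95 = 0.8 pC/N

0.8


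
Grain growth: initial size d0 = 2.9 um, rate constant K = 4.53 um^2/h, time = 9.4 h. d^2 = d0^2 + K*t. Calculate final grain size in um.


d^2 = 2.9^2 + 4.53*9.4 = 50.992
d = sqrt(50.992) = 7.14 um

7.14


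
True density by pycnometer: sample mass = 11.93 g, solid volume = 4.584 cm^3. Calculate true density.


TD = 11.93 / 4.584 = 2.603 g/cm^3

2.603


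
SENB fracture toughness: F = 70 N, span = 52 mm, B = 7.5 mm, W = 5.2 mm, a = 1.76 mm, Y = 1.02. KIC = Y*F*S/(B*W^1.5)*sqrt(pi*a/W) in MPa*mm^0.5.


KIC = 1.02*70*52/(7.5*5.2^1.5)*sqrt(pi*1.76/5.2) = 43.05

43.05


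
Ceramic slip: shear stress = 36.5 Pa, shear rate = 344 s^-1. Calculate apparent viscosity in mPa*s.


eta = tau/gamma * 1000 = 36.5/344 * 1000 = 106.1 mPa*s

106.1


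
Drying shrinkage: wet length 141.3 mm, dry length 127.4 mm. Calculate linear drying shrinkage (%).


DS = (141.3 - 127.4) / 141.3 * 100 = 9.84%

9.84


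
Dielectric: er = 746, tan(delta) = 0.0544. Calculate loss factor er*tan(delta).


Loss = 746 * 0.0544 = 40.582

40.582


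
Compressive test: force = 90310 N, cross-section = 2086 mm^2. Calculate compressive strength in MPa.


CS = 90310 / 2086 = 43.3 MPa

43.3


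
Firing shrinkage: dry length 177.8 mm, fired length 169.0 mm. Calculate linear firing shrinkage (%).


FS = (177.8 - 169.0) / 177.8 * 100 = 4.95%

4.95


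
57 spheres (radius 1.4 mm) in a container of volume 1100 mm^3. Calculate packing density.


V_sphere = 4/3*pi*1.4^3 = 11.494 mm^3
Total V = 57*11.494 = 655.158 mm^3
PD = 655.158 / 1100 = 0.596

0.596


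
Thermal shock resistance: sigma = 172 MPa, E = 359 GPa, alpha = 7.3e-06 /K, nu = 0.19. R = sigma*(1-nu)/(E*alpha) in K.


R = 172*(1-0.19)/(359*1000*7.3e-06) = 53 K

53


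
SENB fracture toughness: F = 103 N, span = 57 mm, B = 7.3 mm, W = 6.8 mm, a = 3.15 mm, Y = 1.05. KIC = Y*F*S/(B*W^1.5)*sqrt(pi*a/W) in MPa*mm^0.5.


KIC = 1.05*103*57/(7.3*6.8^1.5)*sqrt(pi*3.15/6.8) = 57.45

57.45


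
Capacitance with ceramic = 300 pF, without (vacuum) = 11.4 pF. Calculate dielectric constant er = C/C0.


er = 300 / 11.4 = 26.32

26.32


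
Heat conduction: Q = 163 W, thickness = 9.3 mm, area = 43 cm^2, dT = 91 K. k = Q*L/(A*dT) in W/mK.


k = 163*9.3/1000/(43/10000*91) = 3.87 W/mK

3.87


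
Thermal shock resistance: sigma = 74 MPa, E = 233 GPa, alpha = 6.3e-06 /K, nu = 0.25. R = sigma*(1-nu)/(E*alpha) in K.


R = 74*(1-0.25)/(233*1000*6.3e-06) = 38 K

38


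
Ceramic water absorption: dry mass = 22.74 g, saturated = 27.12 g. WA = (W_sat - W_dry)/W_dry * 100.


WA = (27.12 - 22.74) / 22.74 * 100 = 19.26%

19.26


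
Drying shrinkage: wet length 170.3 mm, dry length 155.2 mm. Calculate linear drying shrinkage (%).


DS = (170.3 - 155.2) / 170.3 * 100 = 8.87%

8.87


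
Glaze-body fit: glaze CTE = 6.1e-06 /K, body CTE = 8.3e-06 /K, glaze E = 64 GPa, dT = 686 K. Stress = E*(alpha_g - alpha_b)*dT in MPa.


Stress = 64*1000*(6.1e-06 - 8.3e-06)*686 = -96.6 MPa

-96.6


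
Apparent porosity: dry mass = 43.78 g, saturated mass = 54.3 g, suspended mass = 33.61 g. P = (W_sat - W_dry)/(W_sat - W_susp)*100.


P = (54.3 - 43.78) / (54.3 - 33.61) * 100 = 10.52 / 20.69 * 100 = 50.8%

50.8


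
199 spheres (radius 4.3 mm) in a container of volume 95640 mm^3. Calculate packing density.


V_sphere = 4/3*pi*4.3^3 = 333.0381 mm^3
Total V = 199*333.0381 = 66274.5819 mm^3
PD = 66274.5819 / 95640 = 0.693

0.693


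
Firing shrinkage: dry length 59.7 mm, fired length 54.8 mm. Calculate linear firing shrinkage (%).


FS = (59.7 - 54.8) / 59.7 * 100 = 8.21%

8.21


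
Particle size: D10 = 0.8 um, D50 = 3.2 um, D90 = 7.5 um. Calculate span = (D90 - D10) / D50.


Span = (7.5 - 0.8) / 3.2 = 6.7 / 3.2 = 2.094

2.094


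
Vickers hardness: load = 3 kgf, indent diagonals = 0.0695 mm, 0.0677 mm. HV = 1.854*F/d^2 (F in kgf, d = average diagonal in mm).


d_avg = (0.0695+0.0677)/2 = 0.0686 mm
HV = 1.854*3/0.0686^2 = 1182

1182


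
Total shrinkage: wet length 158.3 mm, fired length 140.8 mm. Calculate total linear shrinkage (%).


TS = (158.3 - 140.8) / 158.3 * 100 = 11.05%

11.05


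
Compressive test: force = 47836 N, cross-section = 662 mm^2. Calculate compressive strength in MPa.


CS = 47836 / 662 = 72.3 MPa

72.3


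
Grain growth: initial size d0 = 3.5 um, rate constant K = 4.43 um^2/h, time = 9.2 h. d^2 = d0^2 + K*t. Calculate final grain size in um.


d^2 = 3.5^2 + 4.43*9.2 = 53.006
d = sqrt(53.006) = 7.28 um

7.28


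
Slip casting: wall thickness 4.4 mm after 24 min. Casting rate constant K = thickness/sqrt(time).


K = 4.4 / sqrt(24) = 4.4 / 4.899 = 0.898 mm/min^0.5

0.898


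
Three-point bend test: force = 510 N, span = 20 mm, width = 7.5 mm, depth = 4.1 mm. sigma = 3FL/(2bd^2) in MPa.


sigma = 3*510*20/(2*7.5*4.1^2) = 121.4 MPa

121.4


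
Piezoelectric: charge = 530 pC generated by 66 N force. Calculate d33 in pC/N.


d33 = 530 / 66 = 8.0 pC/N

8.0


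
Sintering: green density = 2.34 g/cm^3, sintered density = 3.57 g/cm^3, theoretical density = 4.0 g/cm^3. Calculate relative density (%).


Relative = 3.57 / 4.0 * 100 = 89.3%

89.3


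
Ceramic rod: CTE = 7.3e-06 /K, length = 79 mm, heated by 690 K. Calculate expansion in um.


dL = 7.3e-06 * 79 * 690 * 1000 = 397.923 um

397.923


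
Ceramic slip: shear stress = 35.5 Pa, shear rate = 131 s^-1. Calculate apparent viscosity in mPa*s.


eta = tau/gamma * 1000 = 35.5/131 * 1000 = 271.0 mPa*s

271.0


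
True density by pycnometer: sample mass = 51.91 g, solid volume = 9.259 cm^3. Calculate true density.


TD = 51.91 / 9.259 = 5.606 g/cm^3

5.606


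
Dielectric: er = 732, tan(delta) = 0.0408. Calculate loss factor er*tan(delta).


Loss = 732 * 0.0408 = 29.866

29.866


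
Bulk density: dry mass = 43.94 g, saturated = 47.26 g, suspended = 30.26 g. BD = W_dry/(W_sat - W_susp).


BD = 43.94 / (47.26 - 30.26) = 43.94 / 17.0 = 2.585 g/cm^3

2.585


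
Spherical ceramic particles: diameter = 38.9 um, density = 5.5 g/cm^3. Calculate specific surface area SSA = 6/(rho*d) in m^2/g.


SSA = 6 / (5.5 * 38.9) = 0.028 m^2/g

0.028


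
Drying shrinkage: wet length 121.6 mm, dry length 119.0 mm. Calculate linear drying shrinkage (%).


DS = (121.6 - 119.0) / 121.6 * 100 = 2.14%

2.14


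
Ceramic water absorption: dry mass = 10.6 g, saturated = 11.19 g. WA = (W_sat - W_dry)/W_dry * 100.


WA = (11.19 - 10.6) / 10.6 * 100 = 5.57%

5.57


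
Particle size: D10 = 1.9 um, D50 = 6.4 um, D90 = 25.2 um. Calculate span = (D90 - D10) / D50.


Span = (25.2 - 1.9) / 6.4 = 23.3 / 6.4 = 3.641

3.641


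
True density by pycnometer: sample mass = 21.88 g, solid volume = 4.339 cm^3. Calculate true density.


TD = 21.88 / 4.339 = 5.043 g/cm^3

5.043


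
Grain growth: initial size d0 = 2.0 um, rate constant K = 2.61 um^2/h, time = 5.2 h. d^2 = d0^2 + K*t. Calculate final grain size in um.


d^2 = 2.0^2 + 2.61*5.2 = 17.572
d = sqrt(17.572) = 4.19 um

4.19


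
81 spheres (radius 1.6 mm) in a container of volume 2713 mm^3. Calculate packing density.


V_sphere = 4/3*pi*1.6^3 = 17.1573 mm^3
Total V = 81*17.1573 = 1389.7413 mm^3
PD = 1389.7413 / 2713 = 0.512

0.512


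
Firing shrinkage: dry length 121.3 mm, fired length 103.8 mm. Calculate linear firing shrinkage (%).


FS = (121.3 - 103.8) / 121.3 * 100 = 14.43%

14.43


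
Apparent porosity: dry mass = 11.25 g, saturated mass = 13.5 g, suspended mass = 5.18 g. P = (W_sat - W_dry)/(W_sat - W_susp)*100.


P = (13.5 - 11.25) / (13.5 - 5.18) * 100 = 2.25 / 8.32 * 100 = 27.0%

27.0


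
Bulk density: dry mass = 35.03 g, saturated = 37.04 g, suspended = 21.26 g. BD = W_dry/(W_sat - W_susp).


BD = 35.03 / (37.04 - 21.26) = 35.03 / 15.78 = 2.22 g/cm^3

2.22


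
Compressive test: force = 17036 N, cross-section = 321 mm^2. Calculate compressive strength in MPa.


CS = 17036 / 321 = 53.1 MPa

53.1


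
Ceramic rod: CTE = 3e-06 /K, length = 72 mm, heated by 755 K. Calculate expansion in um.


dL = 3e-06 * 72 * 755 * 1000 = 163.08 um

163.08


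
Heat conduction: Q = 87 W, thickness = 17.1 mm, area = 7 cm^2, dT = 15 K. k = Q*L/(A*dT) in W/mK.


k = 87*17.1/1000/(7/10000*15) = 141.69 W/mK

141.69


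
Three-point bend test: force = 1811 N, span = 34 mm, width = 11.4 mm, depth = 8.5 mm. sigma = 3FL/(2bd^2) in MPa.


sigma = 3*1811*34/(2*11.4*8.5^2) = 112.1 MPa

112.1


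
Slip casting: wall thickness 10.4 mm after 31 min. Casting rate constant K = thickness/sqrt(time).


K = 10.4 / sqrt(31) = 10.4 / 5.5678 = 1.868 mm/min^0.5

1.868


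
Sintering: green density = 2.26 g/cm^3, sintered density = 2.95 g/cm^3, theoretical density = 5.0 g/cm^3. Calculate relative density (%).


Relative = 2.95 / 5.0 * 100 = 59.0%

59.0


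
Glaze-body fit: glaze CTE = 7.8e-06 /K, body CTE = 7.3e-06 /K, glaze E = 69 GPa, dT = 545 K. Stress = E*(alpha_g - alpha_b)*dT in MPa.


Stress = 69*1000*(7.8e-06 - 7.3e-06)*545 = 18.8 MPa

18.8


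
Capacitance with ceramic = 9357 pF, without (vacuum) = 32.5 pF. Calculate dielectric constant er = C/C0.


er = 9357 / 32.5 = 287.91

287.91


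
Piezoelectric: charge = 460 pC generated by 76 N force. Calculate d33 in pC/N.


d33 = 460 / 76 = 6.1 pC/N

6.1


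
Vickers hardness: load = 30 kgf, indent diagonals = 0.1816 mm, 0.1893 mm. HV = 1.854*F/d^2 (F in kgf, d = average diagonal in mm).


d_avg = (0.1816+0.1893)/2 = 0.18545 mm
HV = 1.854*30/0.18545^2 = 1617

1617


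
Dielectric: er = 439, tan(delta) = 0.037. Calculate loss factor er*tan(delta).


Loss = 439 * 0.037 = 16.243

16.243


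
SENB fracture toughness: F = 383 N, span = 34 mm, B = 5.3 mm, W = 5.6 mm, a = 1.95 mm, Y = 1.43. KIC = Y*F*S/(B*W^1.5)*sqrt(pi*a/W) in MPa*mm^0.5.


KIC = 1.43*383*34/(5.3*5.6^1.5)*sqrt(pi*1.95/5.6) = 277.3

277.3


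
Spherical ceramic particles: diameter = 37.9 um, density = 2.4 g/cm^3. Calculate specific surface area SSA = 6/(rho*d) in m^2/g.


SSA = 6 / (2.4 * 37.9) = 0.066 m^2/g

0.066


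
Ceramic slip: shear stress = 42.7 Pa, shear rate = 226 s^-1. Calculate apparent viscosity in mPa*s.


eta = tau/gamma * 1000 = 42.7/226 * 1000 = 188.9 mPa*s

188.9


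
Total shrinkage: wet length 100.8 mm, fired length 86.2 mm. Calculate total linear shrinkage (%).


TS = (100.8 - 86.2) / 100.8 * 100 = 14.48%

14.48


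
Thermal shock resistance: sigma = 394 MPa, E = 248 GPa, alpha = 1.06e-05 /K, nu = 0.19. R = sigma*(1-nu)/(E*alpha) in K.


R = 394*(1-0.19)/(248*1000*1.06e-05) = 121 K

121


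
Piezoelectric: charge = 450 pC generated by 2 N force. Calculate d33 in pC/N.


d33 = 450 / 2 = 225.0 pC/N

225.0


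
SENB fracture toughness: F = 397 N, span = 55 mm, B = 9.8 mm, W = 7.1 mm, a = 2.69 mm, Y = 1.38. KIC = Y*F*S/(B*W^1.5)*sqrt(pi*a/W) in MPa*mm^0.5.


KIC = 1.38*397*55/(9.8*7.1^1.5)*sqrt(pi*2.69/7.1) = 177.31

177.31


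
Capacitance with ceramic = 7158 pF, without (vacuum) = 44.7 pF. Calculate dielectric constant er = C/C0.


er = 7158 / 44.7 = 160.13

160.13


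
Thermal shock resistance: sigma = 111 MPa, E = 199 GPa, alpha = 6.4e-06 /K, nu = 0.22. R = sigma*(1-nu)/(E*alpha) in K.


R = 111*(1-0.22)/(199*1000*6.4e-06) = 68 K

68


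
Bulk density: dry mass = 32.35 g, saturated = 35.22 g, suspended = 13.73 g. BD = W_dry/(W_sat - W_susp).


BD = 32.35 / (35.22 - 13.73) = 32.35 / 21.49 = 1.505 g/cm^3

1.505


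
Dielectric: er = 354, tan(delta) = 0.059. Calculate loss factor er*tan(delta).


Loss = 354 * 0.059 = 20.886

20.886


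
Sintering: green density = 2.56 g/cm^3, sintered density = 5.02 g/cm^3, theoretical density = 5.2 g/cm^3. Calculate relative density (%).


Relative = 5.02 / 5.2 * 100 = 96.5%

96.5


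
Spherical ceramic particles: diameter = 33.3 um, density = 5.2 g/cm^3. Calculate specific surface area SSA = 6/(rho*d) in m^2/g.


SSA = 6 / (5.2 * 33.3) = 0.035 m^2/g

0.035


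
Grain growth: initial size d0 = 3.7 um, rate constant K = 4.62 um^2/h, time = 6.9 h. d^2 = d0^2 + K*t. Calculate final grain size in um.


d^2 = 3.7^2 + 4.62*6.9 = 45.568
d = sqrt(45.568) = 6.75 um

6.75


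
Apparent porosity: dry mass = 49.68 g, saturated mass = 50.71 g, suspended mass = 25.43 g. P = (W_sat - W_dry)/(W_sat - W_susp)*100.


P = (50.71 - 49.68) / (50.71 - 25.43) * 100 = 1.03 / 25.28 * 100 = 4.1%

4.1


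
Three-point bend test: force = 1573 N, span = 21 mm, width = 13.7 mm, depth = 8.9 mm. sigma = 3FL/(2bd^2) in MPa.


sigma = 3*1573*21/(2*13.7*8.9^2) = 45.7 MPa

45.7


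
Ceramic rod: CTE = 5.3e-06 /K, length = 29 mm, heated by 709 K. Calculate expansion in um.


dL = 5.3e-06 * 29 * 709 * 1000 = 108.973 um

108.973


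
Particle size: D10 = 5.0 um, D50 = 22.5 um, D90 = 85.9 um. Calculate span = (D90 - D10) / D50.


Span = (85.9 - 5.0) / 22.5 = 80.9 / 22.5 = 3.596

3.596


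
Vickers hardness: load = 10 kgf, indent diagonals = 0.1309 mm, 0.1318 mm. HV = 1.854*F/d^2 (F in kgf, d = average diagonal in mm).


d_avg = (0.1309+0.1318)/2 = 0.13135 mm
HV = 1.854*10/0.13135^2 = 1075

1075


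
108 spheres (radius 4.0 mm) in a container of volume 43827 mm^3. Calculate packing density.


V_sphere = 4/3*pi*4.0^3 = 268.0826 mm^3
Total V = 108*268.0826 = 28952.9208 mm^3
PD = 28952.9208 / 43827 = 0.661

0.661


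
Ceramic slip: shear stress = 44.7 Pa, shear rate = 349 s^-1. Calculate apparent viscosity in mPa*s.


eta = tau/gamma * 1000 = 44.7/349 * 1000 = 128.1 mPa*s

128.1


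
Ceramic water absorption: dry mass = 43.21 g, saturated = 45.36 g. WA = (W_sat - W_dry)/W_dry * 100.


WA = (45.36 - 43.21) / 43.21 * 100 = 4.98%

4.98


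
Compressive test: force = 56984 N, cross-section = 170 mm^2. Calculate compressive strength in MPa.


CS = 56984 / 170 = 335.2 MPa

335.2


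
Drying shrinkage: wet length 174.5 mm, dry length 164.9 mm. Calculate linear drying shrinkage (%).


DS = (174.5 - 164.9) / 174.5 * 100 = 5.5%

5.5


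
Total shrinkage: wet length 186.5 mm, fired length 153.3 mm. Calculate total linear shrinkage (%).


TS = (186.5 - 153.3) / 186.5 * 100 = 17.8%

17.8


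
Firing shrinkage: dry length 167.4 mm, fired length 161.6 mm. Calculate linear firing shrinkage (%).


FS = (167.4 - 161.6) / 167.4 * 100 = 3.46%

3.46


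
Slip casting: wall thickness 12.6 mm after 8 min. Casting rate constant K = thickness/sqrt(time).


K = 12.6 / sqrt(8) = 12.6 / 2.8284 = 4.455 mm/min^0.5

4.455


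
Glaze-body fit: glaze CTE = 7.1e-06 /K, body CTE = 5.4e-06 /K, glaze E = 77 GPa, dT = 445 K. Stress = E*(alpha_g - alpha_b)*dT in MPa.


Stress = 77*1000*(7.1e-06 - 5.4e-06)*445 = 58.3 MPa

58.3


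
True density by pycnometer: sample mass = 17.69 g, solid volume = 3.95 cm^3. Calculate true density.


TD = 17.69 / 3.95 = 4.478 g/cm^3

4.478


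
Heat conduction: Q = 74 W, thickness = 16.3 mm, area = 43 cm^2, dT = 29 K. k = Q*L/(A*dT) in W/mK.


k = 74*16.3/1000/(43/10000*29) = 9.67 W/mK

9.67


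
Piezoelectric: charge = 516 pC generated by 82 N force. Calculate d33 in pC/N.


d33 = 516 / 82 = 6.3 pC/N

6.3


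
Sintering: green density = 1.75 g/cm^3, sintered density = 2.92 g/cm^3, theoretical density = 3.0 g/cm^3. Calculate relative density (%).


Relative = 2.92 / 3.0 * 100 = 97.3%

97.3


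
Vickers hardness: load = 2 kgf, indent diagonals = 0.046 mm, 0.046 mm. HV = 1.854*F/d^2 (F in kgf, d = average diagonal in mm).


d_avg = (0.046+0.046)/2 = 0.046 mm
HV = 1.854*2/0.046^2 = 1752

1752


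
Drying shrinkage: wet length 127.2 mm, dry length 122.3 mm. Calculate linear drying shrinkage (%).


DS = (127.2 - 122.3) / 127.2 * 100 = 3.85%

3.85


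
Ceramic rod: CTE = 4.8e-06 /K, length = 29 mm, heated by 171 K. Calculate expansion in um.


dL = 4.8e-06 * 29 * 171 * 1000 = 23.803 um

23.803


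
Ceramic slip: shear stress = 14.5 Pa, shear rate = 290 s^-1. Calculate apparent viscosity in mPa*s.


eta = tau/gamma * 1000 = 14.5/290 * 1000 = 50.0 mPa*s

50.0


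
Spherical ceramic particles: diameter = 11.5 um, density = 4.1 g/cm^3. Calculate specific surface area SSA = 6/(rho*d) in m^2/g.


SSA = 6 / (4.1 * 11.5) = 0.127 m^2/g

0.127


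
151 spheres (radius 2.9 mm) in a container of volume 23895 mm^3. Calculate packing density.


V_sphere = 4/3*pi*2.9^3 = 102.1604 mm^3
Total V = 151*102.1604 = 15426.2204 mm^3
PD = 15426.2204 / 23895 = 0.646

0.646


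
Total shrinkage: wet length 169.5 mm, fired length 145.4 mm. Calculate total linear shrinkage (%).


TS = (169.5 - 145.4) / 169.5 * 100 = 14.22%

14.22


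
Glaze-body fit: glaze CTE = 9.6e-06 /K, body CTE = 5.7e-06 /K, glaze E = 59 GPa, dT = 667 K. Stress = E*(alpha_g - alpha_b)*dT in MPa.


Stress = 59*1000*(9.6e-06 - 5.7e-06)*667 = 153.5 MPa

153.5


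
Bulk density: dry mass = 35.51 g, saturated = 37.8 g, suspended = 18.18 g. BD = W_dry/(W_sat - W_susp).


BD = 35.51 / (37.8 - 18.18) = 35.51 / 19.62 = 1.81 g/cm^3

1.81


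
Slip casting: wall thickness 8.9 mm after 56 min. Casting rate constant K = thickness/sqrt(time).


K = 8.9 / sqrt(56) = 8.9 / 7.4833 = 1.189 mm/min^0.5

1.189


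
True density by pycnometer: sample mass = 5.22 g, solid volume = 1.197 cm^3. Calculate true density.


TD = 5.22 / 1.197 = 4.361 g/cm^3

4.361


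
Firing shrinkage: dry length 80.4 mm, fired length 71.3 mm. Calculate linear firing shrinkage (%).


FS = (80.4 - 71.3) / 80.4 * 100 = 11.32%

11.32


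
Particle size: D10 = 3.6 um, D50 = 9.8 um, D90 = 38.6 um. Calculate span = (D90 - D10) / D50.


Span = (38.6 - 3.6) / 9.8 = 35.0 / 9.8 = 3.571

3.571


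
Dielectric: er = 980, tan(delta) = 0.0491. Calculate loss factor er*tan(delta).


Loss = 980 * 0.0491 = 48.118

48.118


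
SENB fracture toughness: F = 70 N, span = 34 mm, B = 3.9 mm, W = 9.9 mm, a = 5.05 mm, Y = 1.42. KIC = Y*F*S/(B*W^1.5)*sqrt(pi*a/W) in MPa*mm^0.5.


KIC = 1.42*70*34/(3.9*9.9^1.5)*sqrt(pi*5.05/9.9) = 35.22

35.22


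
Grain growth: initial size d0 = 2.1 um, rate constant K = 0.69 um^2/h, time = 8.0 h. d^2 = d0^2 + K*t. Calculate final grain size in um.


d^2 = 2.1^2 + 0.69*8.0 = 9.93
d = sqrt(9.93) = 3.15 um

3.15


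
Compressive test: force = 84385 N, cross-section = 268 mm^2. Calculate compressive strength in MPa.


CS = 84385 / 268 = 314.9 MPa

314.9


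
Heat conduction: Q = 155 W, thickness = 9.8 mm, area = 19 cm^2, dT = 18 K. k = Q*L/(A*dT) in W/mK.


k = 155*9.8/1000/(19/10000*18) = 44.42 W/mK

44.42


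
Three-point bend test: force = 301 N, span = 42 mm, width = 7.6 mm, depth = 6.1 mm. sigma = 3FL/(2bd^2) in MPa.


sigma = 3*301*42/(2*7.6*6.1^2) = 67.1 MPa

67.1


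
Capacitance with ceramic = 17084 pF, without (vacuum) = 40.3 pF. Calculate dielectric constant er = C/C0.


er = 17084 / 40.3 = 423.92

423.92


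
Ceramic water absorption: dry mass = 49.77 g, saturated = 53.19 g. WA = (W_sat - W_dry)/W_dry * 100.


WA = (53.19 - 49.77) / 49.77 * 100 = 6.87%

6.87


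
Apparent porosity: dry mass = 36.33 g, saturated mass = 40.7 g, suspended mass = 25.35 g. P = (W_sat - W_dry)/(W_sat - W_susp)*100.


P = (40.7 - 36.33) / (40.7 - 25.35) * 100 = 4.37 / 15.35 * 100 = 28.5%

28.5


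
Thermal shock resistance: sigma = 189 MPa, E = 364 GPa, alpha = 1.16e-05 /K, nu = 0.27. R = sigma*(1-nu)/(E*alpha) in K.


R = 189*(1-0.27)/(364*1000*1.16e-05) = 33 K

33


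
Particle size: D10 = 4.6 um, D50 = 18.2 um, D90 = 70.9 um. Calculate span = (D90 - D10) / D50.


Span = (70.9 - 4.6) / 18.2 = 66.3 / 18.2 = 3.643

3.643


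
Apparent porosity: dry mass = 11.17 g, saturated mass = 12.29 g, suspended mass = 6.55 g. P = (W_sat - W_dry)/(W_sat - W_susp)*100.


P = (12.29 - 11.17) / (12.29 - 6.55) * 100 = 1.12 / 5.74 * 100 = 19.5%

19.5


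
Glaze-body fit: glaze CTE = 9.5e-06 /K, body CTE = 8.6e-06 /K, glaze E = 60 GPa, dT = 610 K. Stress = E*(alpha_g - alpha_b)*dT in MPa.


Stress = 60*1000*(9.5e-06 - 8.6e-06)*610 = 32.9 MPa

32.9


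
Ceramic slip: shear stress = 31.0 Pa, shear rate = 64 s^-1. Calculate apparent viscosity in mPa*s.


eta = tau/gamma * 1000 = 31.0/64 * 1000 = 484.4 mPa*s

484.4


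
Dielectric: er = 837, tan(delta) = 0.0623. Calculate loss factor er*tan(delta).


Loss = 837 * 0.0623 = 52.145

52.145


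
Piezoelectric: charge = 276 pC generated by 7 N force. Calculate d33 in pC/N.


d33 = 276 / 7 = 39.4 pC/N

39.4


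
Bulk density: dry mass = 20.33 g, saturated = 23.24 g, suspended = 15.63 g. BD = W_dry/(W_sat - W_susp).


BD = 20.33 / (23.24 - 15.63) = 20.33 / 7.61 = 2.671 g/cm^3

2.671


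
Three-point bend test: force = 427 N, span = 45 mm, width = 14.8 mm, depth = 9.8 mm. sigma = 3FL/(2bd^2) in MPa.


sigma = 3*427*45/(2*14.8*9.8^2) = 20.3 MPa

20.3


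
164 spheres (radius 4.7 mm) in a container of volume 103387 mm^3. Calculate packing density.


V_sphere = 4/3*pi*4.7^3 = 434.8928 mm^3
Total V = 164*434.8928 = 71322.4192 mm^3
PD = 71322.4192 / 103387 = 0.69

0.69


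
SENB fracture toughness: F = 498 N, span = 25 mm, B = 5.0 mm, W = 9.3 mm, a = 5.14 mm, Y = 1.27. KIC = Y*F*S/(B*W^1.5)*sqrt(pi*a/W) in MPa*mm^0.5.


KIC = 1.27*498*25/(5.0*9.3^1.5)*sqrt(pi*5.14/9.3) = 146.92

146.92


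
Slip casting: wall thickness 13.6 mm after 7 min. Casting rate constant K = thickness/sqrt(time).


K = 13.6 / sqrt(7) = 13.6 / 2.6458 = 5.14 mm/min^0.5

5.14


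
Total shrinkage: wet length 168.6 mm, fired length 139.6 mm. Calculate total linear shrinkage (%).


TS = (168.6 - 139.6) / 168.6 * 100 = 17.2%

17.2


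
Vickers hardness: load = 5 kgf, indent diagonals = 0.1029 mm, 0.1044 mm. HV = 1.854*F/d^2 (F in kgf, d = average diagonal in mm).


d_avg = (0.1029+0.1044)/2 = 0.10365 mm
HV = 1.854*5/0.10365^2 = 863

863


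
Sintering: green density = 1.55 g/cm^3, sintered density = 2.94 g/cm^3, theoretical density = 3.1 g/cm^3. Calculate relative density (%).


Relative = 2.94 / 3.1 * 100 = 94.8%

94.8


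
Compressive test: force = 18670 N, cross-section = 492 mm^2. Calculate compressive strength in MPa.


CS = 18670 / 492 = 37.9 MPa

37.9


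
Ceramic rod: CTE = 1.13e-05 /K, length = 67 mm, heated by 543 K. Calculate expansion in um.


dL = 1.13e-05 * 67 * 543 * 1000 = 411.105 um

411.105


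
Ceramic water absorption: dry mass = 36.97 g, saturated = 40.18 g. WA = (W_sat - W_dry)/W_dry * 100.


WA = (40.18 - 36.97) / 36.97 * 100 = 8.68%

8.68


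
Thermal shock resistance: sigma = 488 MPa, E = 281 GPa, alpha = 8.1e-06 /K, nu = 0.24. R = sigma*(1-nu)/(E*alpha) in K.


R = 488*(1-0.24)/(281*1000*8.1e-06) = 163 K

163


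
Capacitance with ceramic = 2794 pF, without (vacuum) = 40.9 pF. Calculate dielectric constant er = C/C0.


er = 2794 / 40.9 = 68.31

68.31


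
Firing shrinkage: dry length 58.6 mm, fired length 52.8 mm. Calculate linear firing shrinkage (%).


FS = (58.6 - 52.8) / 58.6 * 100 = 9.9%

9.9


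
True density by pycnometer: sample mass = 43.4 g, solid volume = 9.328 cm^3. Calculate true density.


TD = 43.4 / 9.328 = 4.653 g/cm^3

4.653


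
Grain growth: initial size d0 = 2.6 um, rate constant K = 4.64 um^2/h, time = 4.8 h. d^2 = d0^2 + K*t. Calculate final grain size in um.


d^2 = 2.6^2 + 4.64*4.8 = 29.032
d = sqrt(29.032) = 5.39 um

5.39


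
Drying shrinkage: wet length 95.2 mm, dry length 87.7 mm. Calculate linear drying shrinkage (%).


DS = (95.2 - 87.7) / 95.2 * 100 = 7.88%

7.88


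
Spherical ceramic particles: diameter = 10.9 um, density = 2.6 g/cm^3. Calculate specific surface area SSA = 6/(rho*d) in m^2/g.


SSA = 6 / (2.6 * 10.9) = 0.212 m^2/g

0.212


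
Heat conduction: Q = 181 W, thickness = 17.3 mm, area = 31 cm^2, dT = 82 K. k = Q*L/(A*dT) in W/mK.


k = 181*17.3/1000/(31/10000*82) = 12.32 W/mK

12.32


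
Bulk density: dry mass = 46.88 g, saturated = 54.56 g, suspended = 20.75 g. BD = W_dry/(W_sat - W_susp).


BD = 46.88 / (54.56 - 20.75) = 46.88 / 33.81 = 1.387 g/cm^3

1.387


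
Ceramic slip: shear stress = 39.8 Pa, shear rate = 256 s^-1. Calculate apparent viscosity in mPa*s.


eta = tau/gamma * 1000 = 39.8/256 * 1000 = 155.5 mPa*s

155.5


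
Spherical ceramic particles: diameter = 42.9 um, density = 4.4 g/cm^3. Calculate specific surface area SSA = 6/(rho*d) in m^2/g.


SSA = 6 / (4.4 * 42.9) = 0.032 m^2/g

0.032


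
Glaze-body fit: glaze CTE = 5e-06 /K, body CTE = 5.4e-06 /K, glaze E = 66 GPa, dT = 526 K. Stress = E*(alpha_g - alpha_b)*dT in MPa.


Stress = 66*1000*(5e-06 - 5.4e-06)*526 = -13.9 MPa

-13.9


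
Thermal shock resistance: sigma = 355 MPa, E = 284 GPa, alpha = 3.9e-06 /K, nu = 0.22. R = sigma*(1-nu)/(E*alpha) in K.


R = 355*(1-0.22)/(284*1000*3.9e-06) = 250 K

250


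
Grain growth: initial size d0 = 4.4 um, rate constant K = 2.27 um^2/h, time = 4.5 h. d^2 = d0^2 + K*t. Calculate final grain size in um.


d^2 = 4.4^2 + 2.27*4.5 = 29.575
d = sqrt(29.575) = 5.44 um

5.44


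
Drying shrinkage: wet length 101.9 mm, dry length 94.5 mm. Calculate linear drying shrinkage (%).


DS = (101.9 - 94.5) / 101.9 * 100 = 7.26%

7.26


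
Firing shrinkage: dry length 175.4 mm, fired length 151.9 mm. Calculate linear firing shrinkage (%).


FS = (175.4 - 151.9) / 175.4 * 100 = 13.4%

13.4


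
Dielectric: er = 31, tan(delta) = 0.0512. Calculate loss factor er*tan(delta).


Loss = 31 * 0.0512 = 1.587

1.587


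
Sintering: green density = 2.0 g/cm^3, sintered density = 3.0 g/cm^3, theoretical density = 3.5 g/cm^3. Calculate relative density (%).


Relative = 3.0 / 3.5 * 100 = 85.7%

85.7


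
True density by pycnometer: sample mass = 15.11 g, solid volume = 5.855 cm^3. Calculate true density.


TD = 15.11 / 5.855 = 2.581 g/cm^3

2.581


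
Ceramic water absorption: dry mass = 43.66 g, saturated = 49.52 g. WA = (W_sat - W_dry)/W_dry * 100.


WA = (49.52 - 43.66) / 43.66 * 100 = 13.42%

13.42


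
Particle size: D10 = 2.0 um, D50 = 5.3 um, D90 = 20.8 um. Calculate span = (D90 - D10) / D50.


Span = (20.8 - 2.0) / 5.3 = 18.8 / 5.3 = 3.547

3.547


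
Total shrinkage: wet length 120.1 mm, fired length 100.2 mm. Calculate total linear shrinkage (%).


TS = (120.1 - 100.2) / 120.1 * 100 = 16.57%

16.57


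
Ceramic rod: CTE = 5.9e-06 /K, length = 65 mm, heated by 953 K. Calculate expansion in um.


dL = 5.9e-06 * 65 * 953 * 1000 = 365.476 um

365.476


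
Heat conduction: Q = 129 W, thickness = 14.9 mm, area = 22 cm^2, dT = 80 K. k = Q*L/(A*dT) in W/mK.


k = 129*14.9/1000/(22/10000*80) = 10.92 W/mK

10.92


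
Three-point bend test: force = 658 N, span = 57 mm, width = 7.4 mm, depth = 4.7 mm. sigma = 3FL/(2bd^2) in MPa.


sigma = 3*658*57/(2*7.4*4.7^2) = 344.2 MPa

344.2


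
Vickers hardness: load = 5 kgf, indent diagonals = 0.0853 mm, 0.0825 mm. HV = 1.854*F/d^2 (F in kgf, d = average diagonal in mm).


d_avg = (0.0853+0.0825)/2 = 0.0839 mm
HV = 1.854*5/0.0839^2 = 1317

1317


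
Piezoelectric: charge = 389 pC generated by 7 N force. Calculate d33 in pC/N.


d33 = 389 / 7 = 55.6 pC/N

55.6


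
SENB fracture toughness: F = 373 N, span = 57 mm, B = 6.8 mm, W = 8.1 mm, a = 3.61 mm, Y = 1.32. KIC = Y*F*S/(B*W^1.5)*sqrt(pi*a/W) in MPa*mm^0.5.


KIC = 1.32*373*57/(6.8*8.1^1.5)*sqrt(pi*3.61/8.1) = 211.84

211.84


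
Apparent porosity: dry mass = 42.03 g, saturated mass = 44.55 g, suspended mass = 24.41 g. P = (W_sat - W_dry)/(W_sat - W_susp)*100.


P = (44.55 - 42.03) / (44.55 - 24.41) * 100 = 2.52 / 20.14 * 100 = 12.5%

12.5


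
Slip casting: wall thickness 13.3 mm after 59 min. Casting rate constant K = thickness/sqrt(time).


K = 13.3 / sqrt(59) = 13.3 / 7.6811 = 1.732 mm/min^0.5

1.732


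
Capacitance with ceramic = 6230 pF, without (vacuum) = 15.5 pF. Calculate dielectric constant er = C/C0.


er = 6230 / 15.5 = 401.94

401.94


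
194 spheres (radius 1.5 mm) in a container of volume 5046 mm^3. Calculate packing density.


V_sphere = 4/3*pi*1.5^3 = 14.1372 mm^3
Total V = 194*14.1372 = 2742.6168 mm^3
PD = 2742.6168 / 5046 = 0.544

0.544


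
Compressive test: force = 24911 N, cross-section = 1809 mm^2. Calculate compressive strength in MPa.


CS = 24911 / 1809 = 13.8 MPa

13.8


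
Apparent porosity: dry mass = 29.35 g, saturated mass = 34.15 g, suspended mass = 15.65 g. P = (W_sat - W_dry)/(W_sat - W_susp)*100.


P = (34.15 - 29.35) / (34.15 - 15.65) * 100 = 4.8 / 18.5 * 100 = 25.9%

25.9


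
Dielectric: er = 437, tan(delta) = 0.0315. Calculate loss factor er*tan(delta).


Loss = 437 * 0.0315 = 13.766

13.766


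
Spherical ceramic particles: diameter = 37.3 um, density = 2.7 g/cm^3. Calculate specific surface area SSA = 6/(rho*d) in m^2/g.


SSA = 6 / (2.7 * 37.3) = 0.06 m^2/g

0.06


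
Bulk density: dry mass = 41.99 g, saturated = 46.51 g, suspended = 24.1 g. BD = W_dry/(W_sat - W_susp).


BD = 41.99 / (46.51 - 24.1) = 41.99 / 22.41 = 1.874 g/cm^3

1.874


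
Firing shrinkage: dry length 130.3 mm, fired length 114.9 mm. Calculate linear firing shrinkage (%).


FS = (130.3 - 114.9) / 130.3 * 100 = 11.82%

11.82


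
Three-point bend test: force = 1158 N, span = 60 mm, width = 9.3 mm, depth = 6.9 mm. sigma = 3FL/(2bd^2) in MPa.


sigma = 3*1158*60/(2*9.3*6.9^2) = 235.4 MPa

235.4


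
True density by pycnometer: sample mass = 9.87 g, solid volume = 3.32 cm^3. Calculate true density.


TD = 9.87 / 3.32 = 2.973 g/cm^3

2.973


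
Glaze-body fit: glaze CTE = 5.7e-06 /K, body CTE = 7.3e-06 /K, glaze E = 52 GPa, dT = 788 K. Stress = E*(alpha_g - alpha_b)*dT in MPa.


Stress = 52*1000*(5.7e-06 - 7.3e-06)*788 = -65.6 MPa

-65.6


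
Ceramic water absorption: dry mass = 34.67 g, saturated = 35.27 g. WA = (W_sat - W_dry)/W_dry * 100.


WA = (35.27 - 34.67) / 34.67 * 100 = 1.73%

1.73


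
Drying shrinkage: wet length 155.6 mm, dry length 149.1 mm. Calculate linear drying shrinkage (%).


DS = (155.6 - 149.1) / 155.6 * 100 = 4.18%

4.18


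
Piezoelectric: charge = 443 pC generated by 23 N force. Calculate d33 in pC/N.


d33 = 443 / 23 = 19.3 pC/N

19.3


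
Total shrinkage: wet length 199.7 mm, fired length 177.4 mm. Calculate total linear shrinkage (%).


TS = (199.7 - 177.4) / 199.7 * 100 = 11.17%

11.17


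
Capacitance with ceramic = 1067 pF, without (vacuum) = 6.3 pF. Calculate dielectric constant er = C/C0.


er = 1067 / 6.3 = 169.37

169.37


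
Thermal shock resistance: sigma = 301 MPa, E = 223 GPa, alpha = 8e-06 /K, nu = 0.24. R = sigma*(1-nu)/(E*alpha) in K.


R = 301*(1-0.24)/(223*1000*8e-06) = 128 K

128


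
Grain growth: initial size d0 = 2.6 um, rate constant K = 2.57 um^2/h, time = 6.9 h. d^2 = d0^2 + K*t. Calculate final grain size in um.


d^2 = 2.6^2 + 2.57*6.9 = 24.493
d = sqrt(24.493) = 4.95 um

4.95


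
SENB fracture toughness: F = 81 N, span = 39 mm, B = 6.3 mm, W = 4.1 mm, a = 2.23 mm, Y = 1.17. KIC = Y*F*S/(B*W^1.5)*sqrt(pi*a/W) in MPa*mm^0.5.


KIC = 1.17*81*39/(6.3*4.1^1.5)*sqrt(pi*2.23/4.1) = 92.38

92.38


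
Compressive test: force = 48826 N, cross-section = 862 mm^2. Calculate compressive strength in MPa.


CS = 48826 / 862 = 56.6 MPa

56.6


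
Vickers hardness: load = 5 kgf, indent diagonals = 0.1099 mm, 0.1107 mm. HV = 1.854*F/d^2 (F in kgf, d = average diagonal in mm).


d_avg = (0.1099+0.1107)/2 = 0.1103 mm
HV = 1.854*5/0.1103^2 = 762

762


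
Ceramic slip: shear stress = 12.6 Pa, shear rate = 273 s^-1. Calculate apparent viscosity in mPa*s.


eta = tau/gamma * 1000 = 12.6/273 * 1000 = 46.2 mPa*s

46.2


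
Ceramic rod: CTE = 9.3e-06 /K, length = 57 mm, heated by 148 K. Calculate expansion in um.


dL = 9.3e-06 * 57 * 148 * 1000 = 78.455 um

78.455


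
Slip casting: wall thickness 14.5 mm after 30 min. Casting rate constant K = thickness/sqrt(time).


K = 14.5 / sqrt(30) = 14.5 / 5.4772 = 2.647 mm/min^0.5

2.647


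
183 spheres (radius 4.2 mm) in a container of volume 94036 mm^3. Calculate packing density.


V_sphere = 4/3*pi*4.2^3 = 310.3391 mm^3
Total V = 183*310.3391 = 56792.0553 mm^3
PD = 56792.0553 / 94036 = 0.604

0.604
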